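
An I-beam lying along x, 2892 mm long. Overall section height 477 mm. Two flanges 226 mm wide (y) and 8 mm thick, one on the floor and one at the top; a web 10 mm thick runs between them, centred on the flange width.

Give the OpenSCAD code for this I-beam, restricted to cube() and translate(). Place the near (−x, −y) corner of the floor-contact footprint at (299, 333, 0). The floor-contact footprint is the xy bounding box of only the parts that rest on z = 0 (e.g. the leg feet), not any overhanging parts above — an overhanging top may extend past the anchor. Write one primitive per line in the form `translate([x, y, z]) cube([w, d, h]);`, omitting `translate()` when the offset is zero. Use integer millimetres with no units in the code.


translate([299, 333, 0]) cube([2892, 226, 8]);
translate([299, 441, 8]) cube([2892, 10, 461]);
translate([299, 333, 469]) cube([2892, 226, 8]);


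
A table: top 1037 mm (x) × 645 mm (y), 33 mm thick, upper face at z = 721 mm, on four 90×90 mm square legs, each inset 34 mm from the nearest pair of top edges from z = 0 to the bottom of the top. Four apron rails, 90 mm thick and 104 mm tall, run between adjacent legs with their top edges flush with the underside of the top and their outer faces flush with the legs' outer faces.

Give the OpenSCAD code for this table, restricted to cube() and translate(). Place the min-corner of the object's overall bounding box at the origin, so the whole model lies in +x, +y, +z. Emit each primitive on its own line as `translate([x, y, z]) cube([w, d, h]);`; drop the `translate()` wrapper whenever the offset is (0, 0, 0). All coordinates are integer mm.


translate([0, 0, 688]) cube([1037, 645, 33]);
translate([34, 34, 0]) cube([90, 90, 688]);
translate([913, 34, 0]) cube([90, 90, 688]);
translate([34, 521, 0]) cube([90, 90, 688]);
translate([913, 521, 0]) cube([90, 90, 688]);
translate([124, 34, 584]) cube([789, 90, 104]);
translate([124, 521, 584]) cube([789, 90, 104]);
translate([34, 124, 584]) cube([90, 397, 104]);
translate([913, 124, 584]) cube([90, 397, 104]);


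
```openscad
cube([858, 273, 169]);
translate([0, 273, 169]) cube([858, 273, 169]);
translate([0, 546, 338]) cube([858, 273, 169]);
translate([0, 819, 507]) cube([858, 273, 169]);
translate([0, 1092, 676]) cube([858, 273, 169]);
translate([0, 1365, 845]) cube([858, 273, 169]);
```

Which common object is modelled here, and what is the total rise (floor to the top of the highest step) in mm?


A staircase. The total rise is 1014 mm.

6 identical blocks, each offset up and back from the previous — a staircase. Each step is 169 mm tall and there are 6 of them, so the total rise is 6 × 169 = 1014 mm.


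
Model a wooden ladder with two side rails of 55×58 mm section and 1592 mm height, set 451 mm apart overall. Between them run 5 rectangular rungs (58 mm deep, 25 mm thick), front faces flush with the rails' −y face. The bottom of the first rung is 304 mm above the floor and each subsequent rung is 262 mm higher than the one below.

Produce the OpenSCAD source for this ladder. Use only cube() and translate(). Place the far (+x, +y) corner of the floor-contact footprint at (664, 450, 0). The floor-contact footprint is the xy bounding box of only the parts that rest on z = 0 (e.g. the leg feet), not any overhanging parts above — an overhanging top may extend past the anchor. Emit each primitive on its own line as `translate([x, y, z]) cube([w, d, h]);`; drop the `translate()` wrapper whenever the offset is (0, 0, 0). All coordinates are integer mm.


translate([213, 392, 0]) cube([55, 58, 1592]);
translate([609, 392, 0]) cube([55, 58, 1592]);
translate([268, 392, 304]) cube([341, 58, 25]);
translate([268, 392, 566]) cube([341, 58, 25]);
translate([268, 392, 828]) cube([341, 58, 25]);
translate([268, 392, 1090]) cube([341, 58, 25]);
translate([268, 392, 1352]) cube([341, 58, 25]);


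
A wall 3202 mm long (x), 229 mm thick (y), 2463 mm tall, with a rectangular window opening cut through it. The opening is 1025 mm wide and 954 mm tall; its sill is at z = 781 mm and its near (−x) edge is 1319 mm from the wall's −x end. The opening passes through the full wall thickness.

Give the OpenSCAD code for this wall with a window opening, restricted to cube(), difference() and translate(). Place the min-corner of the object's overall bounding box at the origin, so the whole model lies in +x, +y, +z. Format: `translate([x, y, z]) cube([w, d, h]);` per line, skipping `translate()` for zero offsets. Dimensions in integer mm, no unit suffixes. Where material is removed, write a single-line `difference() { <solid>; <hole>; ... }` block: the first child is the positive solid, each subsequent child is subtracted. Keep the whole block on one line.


difference() { cube([3202, 229, 2463]); translate([1319, 0, 781]) cube([1025, 229, 954]); }


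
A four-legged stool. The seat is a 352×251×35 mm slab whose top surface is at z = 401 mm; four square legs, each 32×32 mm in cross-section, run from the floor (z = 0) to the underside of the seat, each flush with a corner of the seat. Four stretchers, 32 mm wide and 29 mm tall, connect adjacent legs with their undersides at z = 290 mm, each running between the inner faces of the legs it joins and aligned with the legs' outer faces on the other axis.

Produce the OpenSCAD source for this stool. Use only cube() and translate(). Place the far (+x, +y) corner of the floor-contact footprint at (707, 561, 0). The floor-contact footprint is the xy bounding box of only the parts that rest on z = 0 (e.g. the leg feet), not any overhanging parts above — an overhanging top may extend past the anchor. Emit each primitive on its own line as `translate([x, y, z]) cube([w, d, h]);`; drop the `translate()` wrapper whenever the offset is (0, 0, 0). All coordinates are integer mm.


translate([355, 310, 366]) cube([352, 251, 35]);
translate([355, 310, 0]) cube([32, 32, 366]);
translate([675, 310, 0]) cube([32, 32, 366]);
translate([355, 529, 0]) cube([32, 32, 366]);
translate([675, 529, 0]) cube([32, 32, 366]);
translate([387, 310, 290]) cube([288, 32, 29]);
translate([387, 529, 290]) cube([288, 32, 29]);
translate([355, 342, 290]) cube([32, 187, 29]);
translate([675, 342, 290]) cube([32, 187, 29]);


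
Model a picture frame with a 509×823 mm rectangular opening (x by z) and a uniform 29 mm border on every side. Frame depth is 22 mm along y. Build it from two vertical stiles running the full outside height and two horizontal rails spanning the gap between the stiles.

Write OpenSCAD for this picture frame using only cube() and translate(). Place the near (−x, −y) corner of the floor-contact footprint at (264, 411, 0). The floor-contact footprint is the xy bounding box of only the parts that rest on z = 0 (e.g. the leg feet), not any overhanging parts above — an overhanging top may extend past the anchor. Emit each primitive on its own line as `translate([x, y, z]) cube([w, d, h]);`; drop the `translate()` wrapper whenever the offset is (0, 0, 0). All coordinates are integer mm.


translate([264, 411, 0]) cube([29, 22, 881]);
translate([802, 411, 0]) cube([29, 22, 881]);
translate([293, 411, 0]) cube([509, 22, 29]);
translate([293, 411, 852]) cube([509, 22, 29]);


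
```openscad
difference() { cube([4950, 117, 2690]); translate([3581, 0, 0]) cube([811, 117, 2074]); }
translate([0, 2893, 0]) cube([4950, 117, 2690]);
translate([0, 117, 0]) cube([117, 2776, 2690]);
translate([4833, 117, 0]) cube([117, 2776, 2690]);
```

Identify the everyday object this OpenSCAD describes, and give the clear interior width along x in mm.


A single room. The interior width is 4716 mm.

Four walls enclosing a rectangle with a door in the front wall — a room. Outside width 4950 minus two 117 mm walls gives 4716 mm.


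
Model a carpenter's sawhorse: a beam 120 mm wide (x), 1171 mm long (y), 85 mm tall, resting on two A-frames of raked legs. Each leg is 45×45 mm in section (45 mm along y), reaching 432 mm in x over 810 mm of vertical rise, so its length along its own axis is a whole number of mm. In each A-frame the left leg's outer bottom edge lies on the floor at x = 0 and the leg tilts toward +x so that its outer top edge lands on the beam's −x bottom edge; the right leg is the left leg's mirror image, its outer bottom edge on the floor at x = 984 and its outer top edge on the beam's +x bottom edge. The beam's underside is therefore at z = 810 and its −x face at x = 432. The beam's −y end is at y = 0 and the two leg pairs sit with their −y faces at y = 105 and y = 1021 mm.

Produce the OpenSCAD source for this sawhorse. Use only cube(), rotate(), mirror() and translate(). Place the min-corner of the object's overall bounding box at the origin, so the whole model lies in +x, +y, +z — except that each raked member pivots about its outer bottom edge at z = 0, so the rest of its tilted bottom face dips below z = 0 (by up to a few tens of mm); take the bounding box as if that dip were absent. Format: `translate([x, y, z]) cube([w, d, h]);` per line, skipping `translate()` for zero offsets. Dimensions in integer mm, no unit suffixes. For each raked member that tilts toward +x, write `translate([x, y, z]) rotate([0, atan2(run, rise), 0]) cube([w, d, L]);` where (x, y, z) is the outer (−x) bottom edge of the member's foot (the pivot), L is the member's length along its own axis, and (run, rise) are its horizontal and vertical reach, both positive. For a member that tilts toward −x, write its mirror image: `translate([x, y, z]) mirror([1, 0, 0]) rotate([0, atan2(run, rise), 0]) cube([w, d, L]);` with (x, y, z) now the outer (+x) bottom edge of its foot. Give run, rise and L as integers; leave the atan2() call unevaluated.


// leg length = √(432² + 810²) = 918
// right-leg outer foot x = 2·432 + 120 = 984
// beam min-corner = (432, 0, 810)
translate([432, 0, 810]) cube([120, 1171, 85]);
translate([0, 105, 0]) rotate([0, atan2(432, 810), 0]) cube([45, 45, 918]);
translate([984, 105, 0]) mirror([1, 0, 0]) rotate([0, atan2(432, 810), 0]) cube([45, 45, 918]);
translate([0, 1021, 0]) rotate([0, atan2(432, 810), 0]) cube([45, 45, 918]);
translate([984, 1021, 0]) mirror([1, 0, 0]) rotate([0, atan2(432, 810), 0]) cube([45, 45, 918]);


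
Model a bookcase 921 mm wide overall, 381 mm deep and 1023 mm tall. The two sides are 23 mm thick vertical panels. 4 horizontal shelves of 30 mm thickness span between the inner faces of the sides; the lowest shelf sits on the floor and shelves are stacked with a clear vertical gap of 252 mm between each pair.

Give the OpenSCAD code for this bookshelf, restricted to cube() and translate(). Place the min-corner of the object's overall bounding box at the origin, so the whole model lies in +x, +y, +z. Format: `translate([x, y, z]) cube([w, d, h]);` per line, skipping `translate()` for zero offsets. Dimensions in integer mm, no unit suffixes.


cube([23, 381, 1023]);
translate([898, 0, 0]) cube([23, 381, 1023]);
translate([23, 0, 0]) cube([875, 381, 30]);
translate([23, 0, 282]) cube([875, 381, 30]);
translate([23, 0, 564]) cube([875, 381, 30]);
translate([23, 0, 846]) cube([875, 381, 30]);


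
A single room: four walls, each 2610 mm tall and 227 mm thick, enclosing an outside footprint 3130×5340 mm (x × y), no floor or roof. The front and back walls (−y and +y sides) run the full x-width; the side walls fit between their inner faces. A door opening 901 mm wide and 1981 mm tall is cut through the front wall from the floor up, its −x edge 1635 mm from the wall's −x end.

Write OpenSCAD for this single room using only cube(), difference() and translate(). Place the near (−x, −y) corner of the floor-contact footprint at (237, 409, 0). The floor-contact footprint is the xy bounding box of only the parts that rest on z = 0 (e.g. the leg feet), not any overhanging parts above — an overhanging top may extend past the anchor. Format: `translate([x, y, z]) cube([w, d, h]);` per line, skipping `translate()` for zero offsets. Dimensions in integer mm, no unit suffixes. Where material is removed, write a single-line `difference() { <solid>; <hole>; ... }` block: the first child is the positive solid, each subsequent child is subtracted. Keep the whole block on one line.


difference() { translate([237, 409, 0]) cube([3130, 227, 2610]); translate([1872, 409, 0]) cube([901, 227, 1981]); }
translate([237, 5522, 0]) cube([3130, 227, 2610]);
translate([237, 636, 0]) cube([227, 4886, 2610]);
translate([3140, 636, 0]) cube([227, 4886, 2610]);


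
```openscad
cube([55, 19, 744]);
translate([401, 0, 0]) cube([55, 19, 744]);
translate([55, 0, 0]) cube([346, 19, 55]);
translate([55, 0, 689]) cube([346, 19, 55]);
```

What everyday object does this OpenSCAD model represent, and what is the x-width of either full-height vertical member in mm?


A picture frame. The border width is 55 mm.

Four thin pieces enclosing a rectangular opening — a picture frame. The two full-height stiles are 744 mm tall; the top rail sits at z = 689 and is 55 mm tall, so the border above the opening is 744 − 689 = 55 mm, matching the stile x-width.


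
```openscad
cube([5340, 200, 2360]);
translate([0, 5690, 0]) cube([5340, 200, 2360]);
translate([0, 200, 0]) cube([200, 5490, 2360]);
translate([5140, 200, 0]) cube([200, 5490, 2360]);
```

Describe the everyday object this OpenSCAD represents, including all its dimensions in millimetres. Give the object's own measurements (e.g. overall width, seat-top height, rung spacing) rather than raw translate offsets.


The wall frame of a small rectangular building: four walls, each 2360 mm tall and 200 mm thick, enclosing a footprint 5340 mm (x) by 5890 mm (y) outside-to-outside, with no floor or roof. The front and back walls (the −y and +y sides) span the full width; the two side walls fit between them.


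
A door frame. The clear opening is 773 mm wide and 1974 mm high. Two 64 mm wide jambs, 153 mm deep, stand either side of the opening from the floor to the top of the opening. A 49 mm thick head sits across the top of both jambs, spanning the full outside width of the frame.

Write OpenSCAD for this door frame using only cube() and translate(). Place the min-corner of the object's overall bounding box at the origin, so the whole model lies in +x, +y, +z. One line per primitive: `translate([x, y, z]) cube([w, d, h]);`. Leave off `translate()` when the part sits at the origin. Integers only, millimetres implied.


cube([64, 153, 1974]);
translate([837, 0, 0]) cube([64, 153, 1974]);
translate([0, 0, 1974]) cube([901, 153, 49]);


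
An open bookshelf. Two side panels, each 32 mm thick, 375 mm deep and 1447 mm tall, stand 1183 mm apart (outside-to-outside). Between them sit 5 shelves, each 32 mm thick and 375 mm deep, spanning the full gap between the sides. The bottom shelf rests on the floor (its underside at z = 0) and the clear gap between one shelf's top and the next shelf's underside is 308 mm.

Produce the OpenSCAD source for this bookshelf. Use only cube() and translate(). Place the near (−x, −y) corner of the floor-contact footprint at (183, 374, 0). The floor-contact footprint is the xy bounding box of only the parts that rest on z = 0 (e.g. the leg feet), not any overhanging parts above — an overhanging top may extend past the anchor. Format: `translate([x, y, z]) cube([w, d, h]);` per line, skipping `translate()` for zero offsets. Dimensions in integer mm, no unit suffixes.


translate([183, 374, 0]) cube([32, 375, 1447]);
translate([1334, 374, 0]) cube([32, 375, 1447]);
translate([215, 374, 0]) cube([1119, 375, 32]);
translate([215, 374, 340]) cube([1119, 375, 32]);
translate([215, 374, 680]) cube([1119, 375, 32]);
translate([215, 374, 1020]) cube([1119, 375, 32]);
translate([215, 374, 1360]) cube([1119, 375, 32]);


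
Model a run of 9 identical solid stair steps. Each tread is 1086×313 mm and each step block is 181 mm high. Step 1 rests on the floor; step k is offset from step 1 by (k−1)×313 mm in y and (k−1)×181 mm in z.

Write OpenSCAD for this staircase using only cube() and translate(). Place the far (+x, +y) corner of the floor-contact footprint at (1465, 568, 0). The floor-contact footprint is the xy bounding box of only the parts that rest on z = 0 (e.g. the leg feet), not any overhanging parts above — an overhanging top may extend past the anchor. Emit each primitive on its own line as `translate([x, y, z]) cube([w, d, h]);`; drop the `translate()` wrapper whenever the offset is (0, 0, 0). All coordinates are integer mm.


translate([379, 255, 0]) cube([1086, 313, 181]);
translate([379, 568, 181]) cube([1086, 313, 181]);
translate([379, 881, 362]) cube([1086, 313, 181]);
translate([379, 1194, 543]) cube([1086, 313, 181]);
translate([379, 1507, 724]) cube([1086, 313, 181]);
translate([379, 1820, 905]) cube([1086, 313, 181]);
translate([379, 2133, 1086]) cube([1086, 313, 181]);
translate([379, 2446, 1267]) cube([1086, 313, 181]);
translate([379, 2759, 1448]) cube([1086, 313, 181]);


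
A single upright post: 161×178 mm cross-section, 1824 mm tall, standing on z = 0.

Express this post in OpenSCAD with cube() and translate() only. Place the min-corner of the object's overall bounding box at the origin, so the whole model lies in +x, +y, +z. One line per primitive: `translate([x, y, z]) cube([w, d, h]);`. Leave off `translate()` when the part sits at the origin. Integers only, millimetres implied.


cube([161, 178, 1824]);


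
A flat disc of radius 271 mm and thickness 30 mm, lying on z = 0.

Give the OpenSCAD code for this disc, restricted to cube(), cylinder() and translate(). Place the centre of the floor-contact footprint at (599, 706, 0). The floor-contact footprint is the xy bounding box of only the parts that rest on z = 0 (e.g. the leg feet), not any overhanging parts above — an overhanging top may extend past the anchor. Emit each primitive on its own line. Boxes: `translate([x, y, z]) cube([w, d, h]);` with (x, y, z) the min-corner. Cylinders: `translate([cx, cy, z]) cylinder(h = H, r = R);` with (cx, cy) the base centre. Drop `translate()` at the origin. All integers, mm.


translate([599, 706, 0]) cylinder(h = 30, r = 271);


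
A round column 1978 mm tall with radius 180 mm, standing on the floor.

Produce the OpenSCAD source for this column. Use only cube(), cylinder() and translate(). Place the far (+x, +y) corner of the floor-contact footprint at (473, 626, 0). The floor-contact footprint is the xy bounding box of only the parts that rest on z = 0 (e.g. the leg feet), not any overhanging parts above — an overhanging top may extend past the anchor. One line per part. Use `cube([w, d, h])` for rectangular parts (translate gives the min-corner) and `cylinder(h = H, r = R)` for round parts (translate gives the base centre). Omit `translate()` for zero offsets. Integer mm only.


translate([293, 446, 0]) cylinder(h = 1978, r = 180);


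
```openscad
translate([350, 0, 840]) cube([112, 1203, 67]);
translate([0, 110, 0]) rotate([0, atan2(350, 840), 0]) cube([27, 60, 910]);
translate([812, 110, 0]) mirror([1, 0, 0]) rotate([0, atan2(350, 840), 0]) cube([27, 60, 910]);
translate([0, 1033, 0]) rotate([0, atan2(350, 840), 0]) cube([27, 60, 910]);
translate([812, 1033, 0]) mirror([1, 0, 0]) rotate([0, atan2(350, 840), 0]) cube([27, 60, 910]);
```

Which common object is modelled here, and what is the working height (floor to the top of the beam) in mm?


A sawhorse. The overall height is 907 mm.

A beam across two mirrored pairs of raked legs — a sawhorse. The beam's underside is at z = 840 (matching the legs' vertical rise in atan2(350, 840)) and the beam is 67 mm tall, so its top is at 840 + 67 = 907 mm. The raked legs top out at the beam's underside, so that is the highest point.


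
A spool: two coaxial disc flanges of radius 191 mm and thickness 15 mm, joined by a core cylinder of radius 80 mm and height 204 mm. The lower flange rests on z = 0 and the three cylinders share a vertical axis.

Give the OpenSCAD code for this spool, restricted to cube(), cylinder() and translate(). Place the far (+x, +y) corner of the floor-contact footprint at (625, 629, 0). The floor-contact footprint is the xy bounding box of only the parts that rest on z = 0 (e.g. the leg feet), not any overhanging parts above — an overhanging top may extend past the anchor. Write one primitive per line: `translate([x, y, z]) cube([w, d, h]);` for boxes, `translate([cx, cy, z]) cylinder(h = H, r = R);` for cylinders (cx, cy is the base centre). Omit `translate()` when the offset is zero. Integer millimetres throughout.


translate([434, 438, 0]) cylinder(h = 15, r = 191);
translate([434, 438, 15]) cylinder(h = 204, r = 80);
translate([434, 438, 219]) cylinder(h = 15, r = 191);


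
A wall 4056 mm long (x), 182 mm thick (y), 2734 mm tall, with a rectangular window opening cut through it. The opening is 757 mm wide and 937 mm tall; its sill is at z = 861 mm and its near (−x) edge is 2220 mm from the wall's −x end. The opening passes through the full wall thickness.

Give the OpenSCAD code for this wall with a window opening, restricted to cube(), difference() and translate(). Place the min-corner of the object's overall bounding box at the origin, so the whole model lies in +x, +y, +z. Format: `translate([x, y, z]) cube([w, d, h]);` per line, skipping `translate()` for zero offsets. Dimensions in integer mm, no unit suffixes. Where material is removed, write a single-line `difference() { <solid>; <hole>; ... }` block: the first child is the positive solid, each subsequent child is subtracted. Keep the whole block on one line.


difference() { cube([4056, 182, 2734]); translate([2220, 0, 861]) cube([757, 182, 937]); }


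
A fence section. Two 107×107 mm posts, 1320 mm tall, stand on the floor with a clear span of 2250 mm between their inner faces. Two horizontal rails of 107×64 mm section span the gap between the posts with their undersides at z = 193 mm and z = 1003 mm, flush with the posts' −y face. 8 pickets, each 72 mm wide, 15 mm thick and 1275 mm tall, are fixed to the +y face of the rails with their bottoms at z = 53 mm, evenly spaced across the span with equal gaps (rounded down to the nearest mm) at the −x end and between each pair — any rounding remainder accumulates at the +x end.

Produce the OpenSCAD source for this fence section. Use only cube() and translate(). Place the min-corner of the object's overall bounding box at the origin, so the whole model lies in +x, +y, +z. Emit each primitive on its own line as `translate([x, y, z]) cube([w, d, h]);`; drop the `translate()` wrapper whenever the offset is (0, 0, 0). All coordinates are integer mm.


cube([107, 107, 1320]);
translate([2357, 0, 0]) cube([107, 107, 1320]);
translate([107, 0, 193]) cube([2250, 107, 64]);
translate([107, 0, 1003]) cube([2250, 107, 64]);
translate([293, 107, 53]) cube([72, 15, 1275]);
translate([551, 107, 53]) cube([72, 15, 1275]);
translate([809, 107, 53]) cube([72, 15, 1275]);
translate([1067, 107, 53]) cube([72, 15, 1275]);
translate([1325, 107, 53]) cube([72, 15, 1275]);
translate([1583, 107, 53]) cube([72, 15, 1275]);
translate([1841, 107, 53]) cube([72, 15, 1275]);
translate([2099, 107, 53]) cube([72, 15, 1275]);


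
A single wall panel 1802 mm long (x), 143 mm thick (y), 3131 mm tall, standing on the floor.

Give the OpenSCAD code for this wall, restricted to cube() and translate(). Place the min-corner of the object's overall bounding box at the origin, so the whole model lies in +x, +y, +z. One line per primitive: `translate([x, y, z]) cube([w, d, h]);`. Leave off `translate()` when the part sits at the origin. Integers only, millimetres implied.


cube([1802, 143, 3131]);


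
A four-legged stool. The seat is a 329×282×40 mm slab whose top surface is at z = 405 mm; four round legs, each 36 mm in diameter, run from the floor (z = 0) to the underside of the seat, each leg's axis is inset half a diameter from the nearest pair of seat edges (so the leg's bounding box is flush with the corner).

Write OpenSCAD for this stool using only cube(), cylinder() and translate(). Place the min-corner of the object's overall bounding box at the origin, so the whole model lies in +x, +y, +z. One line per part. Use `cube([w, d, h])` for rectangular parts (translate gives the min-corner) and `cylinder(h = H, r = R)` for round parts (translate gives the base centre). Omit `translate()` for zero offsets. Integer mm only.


translate([0, 0, 365]) cube([329, 282, 40]);
translate([18, 18, 0]) cylinder(h = 365, r = 18);
translate([311, 18, 0]) cylinder(h = 365, r = 18);
translate([18, 264, 0]) cylinder(h = 365, r = 18);
translate([311, 264, 0]) cylinder(h = 365, r = 18);


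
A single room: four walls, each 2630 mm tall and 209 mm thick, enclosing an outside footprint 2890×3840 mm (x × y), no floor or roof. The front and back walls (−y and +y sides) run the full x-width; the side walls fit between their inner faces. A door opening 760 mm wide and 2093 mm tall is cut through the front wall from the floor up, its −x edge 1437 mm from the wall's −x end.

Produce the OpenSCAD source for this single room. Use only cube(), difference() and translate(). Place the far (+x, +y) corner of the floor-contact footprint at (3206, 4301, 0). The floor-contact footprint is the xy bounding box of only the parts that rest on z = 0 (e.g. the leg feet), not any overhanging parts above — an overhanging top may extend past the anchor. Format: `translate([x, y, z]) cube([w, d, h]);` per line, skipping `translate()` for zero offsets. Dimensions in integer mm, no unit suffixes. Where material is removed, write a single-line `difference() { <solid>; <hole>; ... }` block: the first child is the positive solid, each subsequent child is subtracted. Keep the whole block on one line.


difference() { translate([316, 461, 0]) cube([2890, 209, 2630]); translate([1753, 461, 0]) cube([760, 209, 2093]); }
translate([316, 4092, 0]) cube([2890, 209, 2630]);
translate([316, 670, 0]) cube([209, 3422, 2630]);
translate([2997, 670, 0]) cube([209, 3422, 2630]);


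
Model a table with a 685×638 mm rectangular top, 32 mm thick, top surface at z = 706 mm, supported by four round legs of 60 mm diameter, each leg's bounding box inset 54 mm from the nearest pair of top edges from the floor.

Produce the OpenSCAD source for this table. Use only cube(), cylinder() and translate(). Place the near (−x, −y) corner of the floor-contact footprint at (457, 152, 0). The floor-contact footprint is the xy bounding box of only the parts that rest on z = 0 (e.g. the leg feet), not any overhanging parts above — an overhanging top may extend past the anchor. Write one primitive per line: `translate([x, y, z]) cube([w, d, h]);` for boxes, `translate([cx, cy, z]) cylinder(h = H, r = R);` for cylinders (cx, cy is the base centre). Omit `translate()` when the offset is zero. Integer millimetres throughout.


// leg_h = 706 - 32 = 674
translate([403, 98, 674]) cube([685, 638, 32]);
translate([487, 182, 0]) cylinder(h = 674, r = 30);
translate([1004, 182, 0]) cylinder(h = 674, r = 30);
translate([487, 652, 0]) cylinder(h = 674, r = 30);
translate([1004, 652, 0]) cylinder(h = 674, r = 30);


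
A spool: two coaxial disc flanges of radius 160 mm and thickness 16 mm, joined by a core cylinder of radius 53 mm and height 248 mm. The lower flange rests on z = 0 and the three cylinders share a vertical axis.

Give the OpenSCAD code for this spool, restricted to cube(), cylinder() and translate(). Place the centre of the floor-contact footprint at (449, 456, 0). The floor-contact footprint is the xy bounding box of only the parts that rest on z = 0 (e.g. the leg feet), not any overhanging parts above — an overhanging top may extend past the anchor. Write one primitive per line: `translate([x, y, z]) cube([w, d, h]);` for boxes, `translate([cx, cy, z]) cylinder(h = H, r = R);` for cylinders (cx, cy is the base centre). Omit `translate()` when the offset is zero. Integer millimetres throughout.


translate([449, 456, 0]) cylinder(h = 16, r = 160);
translate([449, 456, 16]) cylinder(h = 248, r = 53);
translate([449, 456, 264]) cylinder(h = 16, r = 160);


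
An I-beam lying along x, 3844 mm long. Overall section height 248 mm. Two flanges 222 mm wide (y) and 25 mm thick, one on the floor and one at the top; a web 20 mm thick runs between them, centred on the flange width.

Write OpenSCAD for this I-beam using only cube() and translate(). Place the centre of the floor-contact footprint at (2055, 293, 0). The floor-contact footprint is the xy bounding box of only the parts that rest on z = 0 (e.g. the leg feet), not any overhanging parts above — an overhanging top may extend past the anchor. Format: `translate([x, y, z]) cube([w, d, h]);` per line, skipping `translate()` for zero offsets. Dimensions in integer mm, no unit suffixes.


translate([133, 182, 0]) cube([3844, 222, 25]);
translate([133, 283, 25]) cube([3844, 20, 198]);
translate([133, 182, 223]) cube([3844, 222, 25]);


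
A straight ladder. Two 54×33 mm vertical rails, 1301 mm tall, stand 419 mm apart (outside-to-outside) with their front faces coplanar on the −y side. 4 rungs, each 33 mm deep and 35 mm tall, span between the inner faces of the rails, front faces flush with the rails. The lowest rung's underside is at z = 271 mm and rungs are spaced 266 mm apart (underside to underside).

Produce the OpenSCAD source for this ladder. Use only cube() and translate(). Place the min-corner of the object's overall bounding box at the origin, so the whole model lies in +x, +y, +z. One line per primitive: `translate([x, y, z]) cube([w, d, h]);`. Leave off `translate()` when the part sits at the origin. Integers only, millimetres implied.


cube([54, 33, 1301]);
translate([365, 0, 0]) cube([54, 33, 1301]);
translate([54, 0, 271]) cube([311, 33, 35]);
translate([54, 0, 537]) cube([311, 33, 35]);
translate([54, 0, 803]) cube([311, 33, 35]);
translate([54, 0, 1069]) cube([311, 33, 35]);


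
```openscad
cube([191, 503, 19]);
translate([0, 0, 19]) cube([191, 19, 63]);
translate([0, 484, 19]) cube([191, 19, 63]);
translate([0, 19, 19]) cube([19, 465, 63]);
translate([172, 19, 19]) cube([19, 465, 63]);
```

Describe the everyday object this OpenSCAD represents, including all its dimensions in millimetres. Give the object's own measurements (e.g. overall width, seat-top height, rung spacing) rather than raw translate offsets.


An open-topped rectangular box: outside dimensions 191×503×82 mm, with a uniform wall and base thickness of 19 mm. The base is a full 191×503 slab on the floor; four walls sit on top of the base. The front and back walls (the −y and +y sides) span the full width; the two side walls fit between them.


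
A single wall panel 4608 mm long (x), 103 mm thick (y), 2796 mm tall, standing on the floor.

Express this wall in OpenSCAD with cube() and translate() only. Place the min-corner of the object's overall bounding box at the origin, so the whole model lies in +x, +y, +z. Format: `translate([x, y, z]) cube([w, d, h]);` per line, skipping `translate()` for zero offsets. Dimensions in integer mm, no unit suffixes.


cube([4608, 103, 2796]);


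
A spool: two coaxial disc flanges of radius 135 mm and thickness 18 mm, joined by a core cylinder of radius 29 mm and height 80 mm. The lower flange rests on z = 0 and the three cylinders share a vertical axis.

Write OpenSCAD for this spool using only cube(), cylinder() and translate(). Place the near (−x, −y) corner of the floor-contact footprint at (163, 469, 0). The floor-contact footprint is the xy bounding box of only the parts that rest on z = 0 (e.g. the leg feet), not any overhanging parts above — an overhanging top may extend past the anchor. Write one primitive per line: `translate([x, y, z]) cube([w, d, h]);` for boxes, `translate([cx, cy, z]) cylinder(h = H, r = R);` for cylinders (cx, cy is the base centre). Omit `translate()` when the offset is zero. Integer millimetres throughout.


translate([298, 604, 0]) cylinder(h = 18, r = 135);
translate([298, 604, 18]) cylinder(h = 80, r = 29);
translate([298, 604, 98]) cylinder(h = 18, r = 135);


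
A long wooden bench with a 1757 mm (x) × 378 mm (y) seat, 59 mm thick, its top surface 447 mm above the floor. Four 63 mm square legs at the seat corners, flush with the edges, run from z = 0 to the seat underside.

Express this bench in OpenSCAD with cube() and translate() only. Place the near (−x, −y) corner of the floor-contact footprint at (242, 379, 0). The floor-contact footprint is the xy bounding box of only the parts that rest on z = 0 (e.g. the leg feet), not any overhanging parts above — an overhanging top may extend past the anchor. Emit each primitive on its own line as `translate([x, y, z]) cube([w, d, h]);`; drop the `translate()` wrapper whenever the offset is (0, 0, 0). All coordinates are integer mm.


translate([242, 379, 388]) cube([1757, 378, 59]);
translate([242, 379, 0]) cube([63, 63, 388]);
translate([242, 694, 0]) cube([63, 63, 388]);
translate([1936, 379, 0]) cube([63, 63, 388]);
translate([1936, 694, 0]) cube([63, 63, 388]);


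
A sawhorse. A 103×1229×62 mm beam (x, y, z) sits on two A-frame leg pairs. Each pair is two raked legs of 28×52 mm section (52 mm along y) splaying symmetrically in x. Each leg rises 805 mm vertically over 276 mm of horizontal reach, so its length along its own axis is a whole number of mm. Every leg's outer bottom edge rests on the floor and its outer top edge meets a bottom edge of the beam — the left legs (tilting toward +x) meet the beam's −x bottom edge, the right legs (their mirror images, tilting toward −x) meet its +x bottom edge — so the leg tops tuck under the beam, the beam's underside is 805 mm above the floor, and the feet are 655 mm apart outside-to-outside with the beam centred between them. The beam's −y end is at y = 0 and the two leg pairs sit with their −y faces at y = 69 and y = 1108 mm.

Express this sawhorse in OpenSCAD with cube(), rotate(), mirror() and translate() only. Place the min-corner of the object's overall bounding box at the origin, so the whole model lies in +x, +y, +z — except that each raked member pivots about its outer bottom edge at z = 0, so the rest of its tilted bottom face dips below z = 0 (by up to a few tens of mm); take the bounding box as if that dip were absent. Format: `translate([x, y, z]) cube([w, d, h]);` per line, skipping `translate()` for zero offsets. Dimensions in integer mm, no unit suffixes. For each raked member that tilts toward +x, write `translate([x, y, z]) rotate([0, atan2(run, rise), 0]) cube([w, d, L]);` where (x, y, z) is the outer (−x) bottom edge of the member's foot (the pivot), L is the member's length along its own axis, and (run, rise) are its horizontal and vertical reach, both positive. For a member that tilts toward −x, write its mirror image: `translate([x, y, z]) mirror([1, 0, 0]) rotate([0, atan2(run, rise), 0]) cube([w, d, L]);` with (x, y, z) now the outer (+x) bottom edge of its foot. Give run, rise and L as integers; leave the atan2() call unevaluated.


translate([276, 0, 805]) cube([103, 1229, 62]);
translate([0, 69, 0]) rotate([0, atan2(276, 805), 0]) cube([28, 52, 851]);
translate([655, 69, 0]) mirror([1, 0, 0]) rotate([0, atan2(276, 805), 0]) cube([28, 52, 851]);
translate([0, 1108, 0]) rotate([0, atan2(276, 805), 0]) cube([28, 52, 851]);
translate([655, 1108, 0]) mirror([1, 0, 0]) rotate([0, atan2(276, 805), 0]) cube([28, 52, 851]);


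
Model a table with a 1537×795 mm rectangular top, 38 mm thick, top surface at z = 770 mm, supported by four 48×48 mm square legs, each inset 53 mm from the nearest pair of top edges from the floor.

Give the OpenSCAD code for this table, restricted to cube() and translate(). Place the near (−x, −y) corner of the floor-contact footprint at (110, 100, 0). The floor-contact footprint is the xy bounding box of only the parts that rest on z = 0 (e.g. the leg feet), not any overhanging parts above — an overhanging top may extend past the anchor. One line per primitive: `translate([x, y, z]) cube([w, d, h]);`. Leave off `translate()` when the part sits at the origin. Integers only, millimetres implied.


// leg_h = 770 - 38 = 732
translate([57, 47, 732]) cube([1537, 795, 38]);
translate([110, 100, 0]) cube([48, 48, 732]);
translate([1493, 100, 0]) cube([48, 48, 732]);
translate([110, 741, 0]) cube([48, 48, 732]);
translate([1493, 741, 0]) cube([48, 48, 732]);


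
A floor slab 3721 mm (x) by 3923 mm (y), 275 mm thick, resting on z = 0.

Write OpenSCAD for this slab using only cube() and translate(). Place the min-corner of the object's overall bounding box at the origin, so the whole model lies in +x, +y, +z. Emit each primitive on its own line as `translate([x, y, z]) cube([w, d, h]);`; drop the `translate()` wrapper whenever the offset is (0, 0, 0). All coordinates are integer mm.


cube([3721, 3923, 275]);


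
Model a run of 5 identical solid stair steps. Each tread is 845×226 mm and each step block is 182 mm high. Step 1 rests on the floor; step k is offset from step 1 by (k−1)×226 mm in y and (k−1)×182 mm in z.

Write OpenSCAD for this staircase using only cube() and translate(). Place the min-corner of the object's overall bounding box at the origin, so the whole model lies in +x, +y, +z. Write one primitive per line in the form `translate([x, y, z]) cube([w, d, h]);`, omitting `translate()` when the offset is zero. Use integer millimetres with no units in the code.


cube([845, 226, 182]);
translate([0, 226, 182]) cube([845, 226, 182]);
translate([0, 452, 364]) cube([845, 226, 182]);
translate([0, 678, 546]) cube([845, 226, 182]);
translate([0, 904, 728]) cube([845, 226, 182]);


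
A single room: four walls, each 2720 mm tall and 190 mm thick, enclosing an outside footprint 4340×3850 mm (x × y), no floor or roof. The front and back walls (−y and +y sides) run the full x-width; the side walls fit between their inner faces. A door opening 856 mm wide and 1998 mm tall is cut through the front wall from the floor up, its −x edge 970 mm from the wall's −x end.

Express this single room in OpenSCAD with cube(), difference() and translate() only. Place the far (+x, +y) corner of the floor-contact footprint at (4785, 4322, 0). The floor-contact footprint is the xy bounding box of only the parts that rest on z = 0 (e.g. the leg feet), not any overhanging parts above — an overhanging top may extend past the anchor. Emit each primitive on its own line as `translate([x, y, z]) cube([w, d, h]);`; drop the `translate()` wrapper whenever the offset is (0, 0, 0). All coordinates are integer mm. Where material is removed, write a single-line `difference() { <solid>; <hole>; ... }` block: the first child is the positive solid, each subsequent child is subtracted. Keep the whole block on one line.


difference() { translate([445, 472, 0]) cube([4340, 190, 2720]); translate([1415, 472, 0]) cube([856, 190, 1998]); }
translate([445, 4132, 0]) cube([4340, 190, 2720]);
translate([445, 662, 0]) cube([190, 3470, 2720]);
translate([4595, 662, 0]) cube([190, 3470, 2720]);


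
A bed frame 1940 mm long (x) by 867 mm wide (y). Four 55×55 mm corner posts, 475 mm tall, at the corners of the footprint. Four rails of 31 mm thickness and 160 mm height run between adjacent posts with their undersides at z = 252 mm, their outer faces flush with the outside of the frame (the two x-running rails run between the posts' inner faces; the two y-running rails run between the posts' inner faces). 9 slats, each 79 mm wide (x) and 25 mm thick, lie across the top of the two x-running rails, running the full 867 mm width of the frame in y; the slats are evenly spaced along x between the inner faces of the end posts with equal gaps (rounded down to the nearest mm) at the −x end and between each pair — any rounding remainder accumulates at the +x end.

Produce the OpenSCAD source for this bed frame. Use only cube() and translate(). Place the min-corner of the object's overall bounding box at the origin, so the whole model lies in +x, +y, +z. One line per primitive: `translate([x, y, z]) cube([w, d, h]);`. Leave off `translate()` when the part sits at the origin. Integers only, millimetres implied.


cube([55, 55, 475]);
translate([0, 812, 0]) cube([55, 55, 475]);
translate([1885, 0, 0]) cube([55, 55, 475]);
translate([1885, 812, 0]) cube([55, 55, 475]);
translate([55, 0, 252]) cube([1830, 31, 160]);
translate([55, 836, 252]) cube([1830, 31, 160]);
translate([0, 55, 252]) cube([31, 757, 160]);
translate([1909, 55, 252]) cube([31, 757, 160]);
translate([166, 0, 412]) cube([79, 867, 25]);
translate([356, 0, 412]) cube([79, 867, 25]);
translate([546, 0, 412]) cube([79, 867, 25]);
translate([736, 0, 412]) cube([79, 867, 25]);
translate([926, 0, 412]) cube([79, 867, 25]);
translate([1116, 0, 412]) cube([79, 867, 25]);
translate([1306, 0, 412]) cube([79, 867, 25]);
translate([1496, 0, 412]) cube([79, 867, 25]);
translate([1686, 0, 412]) cube([79, 867, 25]);
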